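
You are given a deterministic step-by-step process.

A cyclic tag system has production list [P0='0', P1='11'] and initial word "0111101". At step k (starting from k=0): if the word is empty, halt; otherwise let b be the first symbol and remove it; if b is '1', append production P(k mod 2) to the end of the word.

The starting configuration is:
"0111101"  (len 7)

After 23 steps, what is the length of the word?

[0] "0111101"  (len 7)
[1] "111101"  (len 6)
[2] "1110111"  (len 7)
[3] "1101110"  (len 7)
[4] "10111011"  (len 8)
[5] "01110110"  (len 8)
[6] "1110110"  (len 7)
[7] "1101100"  (len 7)
[8] "10110011"  (len 8)
[9] "01100110"  (len 8)
[10] "1100110"  (len 7)
[11] "1001100"  (len 7)
[12] "00110011"  (len 8)
[13] "0110011"  (len 7)
[14] "110011"  (len 6)
[15] "100110"  (len 6)
[16] "0011011"  (len 7)
[17] "011011"  (len 6)
[18] "11011"  (len 5)
[19] "10110"  (len 5)
[20] "011011"  (len 6)
[21] "11011"  (len 5)
[22] "101111"  (len 6)
[23] "011110"  (len 6)

6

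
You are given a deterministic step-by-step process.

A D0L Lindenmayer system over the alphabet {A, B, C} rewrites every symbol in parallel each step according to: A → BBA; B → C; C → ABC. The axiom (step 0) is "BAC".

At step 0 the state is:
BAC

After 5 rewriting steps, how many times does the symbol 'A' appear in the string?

k=0  BAC
k=1  CBBAABC
k=2  ABCCCBBABBACABC
k=3  BBACABCABCABCCCBBACCBBAABCBBACABC
k=4  CCBBAABCBBACABCBBACABCBBACABCABCABCCCBBAABCABCCCBBABBACABCCCBBAABCBBACABC
k=5  ABCABCCCBBABBACABCCCBBAABCBBACABCCCBBAABCBBACABCCCBBAABCBB…BCABCCCBBACCBBAABCBBACABCABCABCCCBBABBACABCCCBBAABCBBACABC  (len 161)

44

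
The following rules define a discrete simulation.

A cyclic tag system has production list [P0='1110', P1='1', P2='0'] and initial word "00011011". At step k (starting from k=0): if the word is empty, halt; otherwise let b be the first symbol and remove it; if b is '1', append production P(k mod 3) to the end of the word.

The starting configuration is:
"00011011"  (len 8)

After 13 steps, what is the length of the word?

15

0) "00011011"  (len 8)
1) "0011011"  (len 7)
2) "011011"  (len 6)
3) "11011"  (len 5)
4) "10111110"  (len 8)
5) "01111101"  (len 8)
6) "1111101"  (len 7)
7) "1111011110"  (len 10)
8) "1110111101"  (len 10)
9) "1101111010"  (len 10)
10) "1011110101110"  (len 13)
11) "0111101011101"  (len 13)
12) "111101011101"  (len 12)
13) "111010111011110"  (len 15)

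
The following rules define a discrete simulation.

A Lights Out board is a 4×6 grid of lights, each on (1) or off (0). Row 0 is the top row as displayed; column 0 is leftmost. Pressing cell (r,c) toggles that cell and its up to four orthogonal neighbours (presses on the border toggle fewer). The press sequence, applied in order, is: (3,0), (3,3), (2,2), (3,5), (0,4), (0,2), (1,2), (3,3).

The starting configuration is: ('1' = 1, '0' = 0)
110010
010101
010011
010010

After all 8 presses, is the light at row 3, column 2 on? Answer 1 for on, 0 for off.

1

k=0  110010
010101
010011
010010
k=1  110010
010101
110011
100010
k=2  110010
010101
110111
101100
k=3  110010
011101
101011
100100
k=4  110010
011101
101010
100111
k=5  110101
011111
101010
100111
k=6  101001
010111
101010
100111
k=7  100001
001011
100010
100111
k=8  100001
001011
100110
101001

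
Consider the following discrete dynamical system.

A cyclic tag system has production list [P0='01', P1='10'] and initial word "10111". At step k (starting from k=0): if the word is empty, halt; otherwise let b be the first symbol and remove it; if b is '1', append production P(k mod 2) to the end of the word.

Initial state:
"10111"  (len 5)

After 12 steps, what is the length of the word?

[0] "10111"  (len 5)
[1] "011101"  (len 6)
[2] "11101"  (len 5)
[3] "110101"  (len 6)
[4] "1010110"  (len 7)
[5] "01011001"  (len 8)
[6] "1011001"  (len 7)
[7] "01100101"  (len 8)
[8] "1100101"  (len 7)
[9] "10010101"  (len 8)
[10] "001010110"  (len 9)
[11] "01010110"  (len 8)
[12] "1010110"  (len 7)

7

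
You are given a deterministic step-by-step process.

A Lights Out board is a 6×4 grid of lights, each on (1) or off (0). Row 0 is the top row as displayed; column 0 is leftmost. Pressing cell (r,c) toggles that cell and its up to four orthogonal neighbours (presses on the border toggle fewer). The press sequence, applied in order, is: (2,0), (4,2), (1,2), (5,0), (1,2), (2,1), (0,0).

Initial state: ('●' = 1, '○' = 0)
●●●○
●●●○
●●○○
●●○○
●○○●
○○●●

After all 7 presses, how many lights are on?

k=0  ●●●○
●●●○
●●○○
●●○○
●○○●
○○●●
k=1  ●●●○
○●●○
○○○○
○●○○
●○○●
○○●●
k=2  ●●●○
○●●○
○○○○
○●●○
●●●○
○○○●
k=3  ●●○○
○○○●
○○●○
○●●○
●●●○
○○○●
k=4  ●●○○
○○○●
○○●○
○●●○
○●●○
●●○●
k=5  ●●●○
○●●○
○○○○
○●●○
○●●○
●●○●
k=6  ●●●○
○○●○
●●●○
○○●○
○●●○
●●○●
k=7  ○○●○
●○●○
●●●○
○○●○
○●●○
●●○●

12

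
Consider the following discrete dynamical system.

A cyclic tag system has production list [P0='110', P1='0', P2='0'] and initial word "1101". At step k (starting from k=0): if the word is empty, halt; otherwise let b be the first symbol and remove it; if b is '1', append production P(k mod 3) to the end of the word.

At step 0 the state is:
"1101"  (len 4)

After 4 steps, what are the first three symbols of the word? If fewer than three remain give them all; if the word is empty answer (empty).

110

k=0  "1101"  (len 4)
k=1  "101110"  (len 6)
k=2  "011100"  (len 6)
k=3  "11100"  (len 5)
k=4  "1100110"  (len 7)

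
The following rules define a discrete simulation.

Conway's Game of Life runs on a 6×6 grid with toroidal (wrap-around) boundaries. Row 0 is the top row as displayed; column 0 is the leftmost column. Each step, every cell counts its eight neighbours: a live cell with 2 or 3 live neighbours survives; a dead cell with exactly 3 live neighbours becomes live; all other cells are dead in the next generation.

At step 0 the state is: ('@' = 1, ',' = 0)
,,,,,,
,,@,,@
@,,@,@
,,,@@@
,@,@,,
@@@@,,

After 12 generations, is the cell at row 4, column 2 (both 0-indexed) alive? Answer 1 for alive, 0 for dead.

1

gen 0: ,,,,,,
,,@,,@
@,,@,@
,,,@@@
,@,@,,
@@@@,,
gen 1: @,,@,,
@,,,@@
@,@@,,
,,,@,@
,@,,,@
@@,@,,
gen 2: ,,@@,,
@,@,@,
@@@@,,
,@,@,@
,@,,,@
,@,,@@
gen 3: @,@,,,
@,,,@@
,,,,,,
,,,@,@
,@,,,@
,@,@@@
gen 4: ,,@,,,
@@,,,@
@,,,,,
@,,,@,
,,,@,@
,@,@@@
gen 5: ,,@@,,
@@,,,@
,,,,,,
@,,,@,
,,@@,,
@,,@,@
gen 6: ,,@@,,
@@@,,,
,@,,,,
,,,@,,
@@@@,,
,@,,,,
gen 7: @,,@,,
@,,@,,
@@,,,,
@,,@,,
@@,@,,
@,,,,,
gen 8: @@,,,@
@,@,,@
@@@,,@
,,,,,@
@@@,,@
@,@,,@
gen 9: ,,@,@,
,,@,@,
,,@,@,
,,,,@,
,,@,@,
,,@,@,
gen 10: ,@@,@@
,@@,@@
,,,,@@
,,,,@@
,,,,@@
,@@,@@
gen 11: ,,,,,,
,@@,,,
,,,,,,
@,,@,,
,,,,,,
,@@,,,
gen 12: ,,,,,,
,,,,,,
,@@,,,
,,,,,,
,@@,,,
,,,,,,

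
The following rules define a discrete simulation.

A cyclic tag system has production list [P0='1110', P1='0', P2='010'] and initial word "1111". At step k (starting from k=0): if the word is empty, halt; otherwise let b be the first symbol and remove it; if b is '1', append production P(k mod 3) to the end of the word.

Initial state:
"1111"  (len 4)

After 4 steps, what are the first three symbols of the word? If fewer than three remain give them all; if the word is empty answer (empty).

k=0  "1111"  (len 4)
k=1  "1111110"  (len 7)
k=2  "1111100"  (len 7)
k=3  "111100010"  (len 9)
k=4  "111000101110"  (len 12)

111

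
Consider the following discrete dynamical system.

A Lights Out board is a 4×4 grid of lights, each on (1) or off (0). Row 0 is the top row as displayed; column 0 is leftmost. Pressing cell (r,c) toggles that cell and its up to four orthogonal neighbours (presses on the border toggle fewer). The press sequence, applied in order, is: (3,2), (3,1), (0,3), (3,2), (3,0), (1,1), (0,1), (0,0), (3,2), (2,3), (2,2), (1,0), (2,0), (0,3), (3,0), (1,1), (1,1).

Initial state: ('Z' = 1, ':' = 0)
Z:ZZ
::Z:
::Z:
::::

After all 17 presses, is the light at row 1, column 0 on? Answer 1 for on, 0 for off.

0

step 0: Z:ZZ
::Z:
::Z:
::::
step 1: Z:ZZ
::Z:
::::
:ZZZ
step 2: Z:ZZ
::Z:
:Z::
Z::Z
step 3: Z:::
::ZZ
:Z::
Z::Z
step 4: Z:::
::ZZ
:ZZ:
ZZZ:
step 5: Z:::
::ZZ
ZZZ:
::Z:
step 6: ZZ::
ZZ:Z
Z:Z:
::Z:
step 7: ::Z:
Z::Z
Z:Z:
::Z:
step 8: ZZZ:
:::Z
Z:Z:
::Z:
step 9: ZZZ:
:::Z
Z:::
:Z:Z
step 10: ZZZ:
::::
Z:ZZ
:Z::
step 11: ZZZ:
::Z:
ZZ::
:ZZ:
step 12: :ZZ:
ZZZ:
:Z::
:ZZ:
step 13: :ZZ:
:ZZ:
Z:::
ZZZ:
step 14: :Z:Z
:ZZZ
Z:::
ZZZ:
step 15: :Z:Z
:ZZZ
::::
::Z:
step 16: :::Z
Z::Z
:Z::
::Z:
step 17: :Z:Z
:ZZZ
::::
::Z:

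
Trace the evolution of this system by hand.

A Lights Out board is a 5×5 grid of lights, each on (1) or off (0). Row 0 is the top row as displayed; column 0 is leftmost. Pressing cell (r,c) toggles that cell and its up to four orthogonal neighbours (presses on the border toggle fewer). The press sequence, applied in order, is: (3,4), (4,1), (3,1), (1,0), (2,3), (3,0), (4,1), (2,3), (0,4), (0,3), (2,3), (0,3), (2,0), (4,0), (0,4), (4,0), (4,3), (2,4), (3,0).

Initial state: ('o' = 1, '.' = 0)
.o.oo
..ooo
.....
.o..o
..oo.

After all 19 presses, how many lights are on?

12

0) .o.oo
..ooo
.....
.o..o
..oo.
1) .o.oo
..ooo
....o
.o.o.
..ooo
2) .o.oo
..ooo
....o
...o.
oo.oo
3) .o.oo
..ooo
.o..o
oooo.
o..oo
4) oo.oo
ooooo
oo..o
oooo.
o..oo
5) oo.oo
ooo.o
oooo.
ooo..
o..oo
6) oo.oo
ooo.o
.ooo.
..o..
...oo
7) oo.oo
ooo.o
.ooo.
.oo..
ooooo
8) oo.oo
ooooo
.o..o
.ooo.
ooooo
9) oo...
oooo.
.o..o
.ooo.
ooooo
10) ooooo
ooo..
.o..o
.ooo.
ooooo
11) ooooo
oooo.
.ooo.
.oo..
ooooo
12) oo...
ooo..
.ooo.
.oo..
ooooo
13) oo...
.oo..
o.oo.
ooo..
ooooo
14) oo...
.oo..
o.oo.
.oo..
..ooo
15) oo.oo
.oo.o
o.oo.
.oo..
..ooo
16) oo.oo
.oo.o
o.oo.
ooo..
ooooo
17) oo.oo
.oo.o
o.oo.
oooo.
oo...
18) oo.oo
.oo..
o.o.o
ooooo
oo...
19) oo.oo
.oo..
..o.o
..ooo
.o...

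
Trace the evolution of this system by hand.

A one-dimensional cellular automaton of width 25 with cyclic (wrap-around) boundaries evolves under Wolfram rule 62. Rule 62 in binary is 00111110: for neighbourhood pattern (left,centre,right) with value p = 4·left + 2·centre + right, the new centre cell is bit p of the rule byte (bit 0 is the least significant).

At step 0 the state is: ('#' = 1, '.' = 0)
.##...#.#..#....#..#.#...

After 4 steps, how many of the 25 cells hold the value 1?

step 0: .##...#.#..#....#..#.#...
step 1: ##.#.########..########..
step 2: #.####.......###.......##
step 3: .##...#.....##..#.....##.
step 4: ##.#.###...##.####...##.#

15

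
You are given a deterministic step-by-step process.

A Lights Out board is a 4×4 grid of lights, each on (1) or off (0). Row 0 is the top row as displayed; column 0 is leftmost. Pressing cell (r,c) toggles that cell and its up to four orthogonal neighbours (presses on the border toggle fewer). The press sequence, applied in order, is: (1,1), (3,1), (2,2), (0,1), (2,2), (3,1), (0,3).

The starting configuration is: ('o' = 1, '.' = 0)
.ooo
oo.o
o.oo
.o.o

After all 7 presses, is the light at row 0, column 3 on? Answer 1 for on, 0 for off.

gen 0: .ooo
oo.o
o.oo
.o.o
gen 1: ..oo
..oo
oooo
.o.o
gen 2: ..oo
..oo
o.oo
o.oo
gen 3: ..oo
...o
oo..
o..o
gen 4: oo.o
.o.o
oo..
o..o
gen 5: oo.o
.ooo
o.oo
o.oo
gen 6: oo.o
.ooo
oooo
.o.o
gen 7: ooo.
.oo.
oooo
.o.o

0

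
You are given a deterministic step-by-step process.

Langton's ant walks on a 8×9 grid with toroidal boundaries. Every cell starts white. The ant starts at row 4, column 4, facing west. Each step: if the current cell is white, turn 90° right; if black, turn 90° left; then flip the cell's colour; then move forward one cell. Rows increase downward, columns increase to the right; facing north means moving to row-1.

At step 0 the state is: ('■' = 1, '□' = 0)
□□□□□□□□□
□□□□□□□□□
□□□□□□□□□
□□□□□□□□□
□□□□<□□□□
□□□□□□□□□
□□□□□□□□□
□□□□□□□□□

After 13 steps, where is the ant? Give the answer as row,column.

0) □□□□□□□□□
□□□□□□□□□
□□□□□□□□□
□□□□□□□□□
□□□□<□□□□
□□□□□□□□□
□□□□□□□□□
□□□□□□□□□
1) □□□□□□□□□
□□□□□□□□□
□□□□□□□□□
□□□□^□□□□
□□□□■□□□□
□□□□□□□□□
□□□□□□□□□
□□□□□□□□□
2) □□□□□□□□□
□□□□□□□□□
□□□□□□□□□
□□□□■>□□□
□□□□■□□□□
□□□□□□□□□
□□□□□□□□□
□□□□□□□□□
3) □□□□□□□□□
□□□□□□□□□
□□□□□□□□□
□□□□■■□□□
□□□□■v□□□
□□□□□□□□□
□□□□□□□□□
□□□□□□□□□
4) □□□□□□□□□
□□□□□□□□□
□□□□□□□□□
□□□□■■□□□
□□□□<■□□□
□□□□□□□□□
□□□□□□□□□
□□□□□□□□□
5) □□□□□□□□□
□□□□□□□□□
□□□□□□□□□
□□□□■■□□□
□□□□□■□□□
□□□□v□□□□
□□□□□□□□□
□□□□□□□□□
6) □□□□□□□□□
□□□□□□□□□
□□□□□□□□□
□□□□■■□□□
□□□□□■□□□
□□□<■□□□□
□□□□□□□□□
□□□□□□□□□
7) □□□□□□□□□
□□□□□□□□□
□□□□□□□□□
□□□□■■□□□
□□□^□■□□□
□□□■■□□□□
□□□□□□□□□
□□□□□□□□□
8) □□□□□□□□□
□□□□□□□□□
□□□□□□□□□
□□□□■■□□□
□□□■>■□□□
□□□■■□□□□
□□□□□□□□□
□□□□□□□□□
9) □□□□□□□□□
□□□□□□□□□
□□□□□□□□□
□□□□■■□□□
□□□■■■□□□
□□□■v□□□□
□□□□□□□□□
□□□□□□□□□
10) □□□□□□□□□
□□□□□□□□□
□□□□□□□□□
□□□□■■□□□
□□□■■■□□□
□□□■□>□□□
□□□□□□□□□
□□□□□□□□□
11) □□□□□□□□□
□□□□□□□□□
□□□□□□□□□
□□□□■■□□□
□□□■■■□□□
□□□■□■□□□
□□□□□v□□□
□□□□□□□□□
12) □□□□□□□□□
□□□□□□□□□
□□□□□□□□□
□□□□■■□□□
□□□■■■□□□
□□□■□■□□□
□□□□<■□□□
□□□□□□□□□
13) □□□□□□□□□
□□□□□□□□□
□□□□□□□□□
□□□□■■□□□
□□□■■■□□□
□□□■^■□□□
□□□□■■□□□
□□□□□□□□□

5,4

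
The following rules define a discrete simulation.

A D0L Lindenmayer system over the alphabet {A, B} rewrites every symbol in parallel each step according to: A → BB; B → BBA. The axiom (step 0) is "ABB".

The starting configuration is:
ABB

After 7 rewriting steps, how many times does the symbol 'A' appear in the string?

896

k=0  ABB
k=1  BBBBABBA
k=2  BBABBABBABBABBBBABBABB
k=3  BBABBABBBBABBABBBBABBABBBBABBABBBBABBABBABBABBBBABBABBBBABBA
k=4  BBABBABBBBABBABBBBABBABBABBABBBBABBABBBBABBABBABBABBBBABBA…ABBABBBBABBABBBBABBABBABBABBBBABBABBBBABBABBABBABBBBABBABB  (len 164)
k=5  BBABBABBBBABBABBBBABBABBABBABBBBABBABBBBABBABBABBABBBBABBA…ABBABBBBABBABBBBABBABBBBABBABBBBABBABBABBABBBBABBABBBBABBA  (len 448)
k=6  BBABBABBBBABBABBBBABBABBABBABBBBABBABBBBABBABBABBABBBBABBA…ABBABBBBABBABBBBABBABBABBABBBBABBABBBBABBABBABBABBBBABBABB  (len 1224)
k=7  BBABBABBBBABBABBBBABBABBABBABBBBABBABBBBABBABBABBABBBBABBA…ABBABBBBABBABBBBABBABBBBABBABBBBABBABBABBABBBBABBABBBBABBA  (len 3344)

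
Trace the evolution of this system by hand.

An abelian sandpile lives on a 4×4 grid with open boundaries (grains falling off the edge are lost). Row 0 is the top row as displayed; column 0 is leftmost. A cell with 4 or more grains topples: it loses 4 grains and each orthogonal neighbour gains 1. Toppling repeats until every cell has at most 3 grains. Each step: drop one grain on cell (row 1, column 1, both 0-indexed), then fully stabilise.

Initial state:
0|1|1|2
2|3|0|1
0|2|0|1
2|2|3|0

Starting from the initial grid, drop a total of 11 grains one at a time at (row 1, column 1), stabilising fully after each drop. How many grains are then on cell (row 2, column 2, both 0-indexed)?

[0] 0|1|1|2
2|3|0|1
0|2|0|1
2|2|3|0
[1] 0|2|1|2
3|0|1|1
0|3|0|1
2|2|3|0
[2] 0|2|1|2
3|1|1|1
0|3|0|1
2|2|3|0
[3] 0|2|1|2
3|2|1|1
0|3|0|1
2|2|3|0
[4] 0|2|1|2
3|3|1|1
0|3|0|1
2|2|3|0
[5] 1|3|1|2
0|2|2|1
2|0|1|1
2|3|3|0
[6] 1|3|1|2
0|3|2|1
2|0|1|1
2|3|3|0
[7] 2|0|2|2
1|1|3|1
2|1|1|1
2|3|3|0
[8] 2|0|2|2
1|2|3|1
2|1|1|1
2|3|3|0
[9] 2|0|2|2
1|3|3|1
2|1|1|1
2|3|3|0
[10] 2|1|3|2
2|1|0|2
2|2|2|1
2|3|3|0
[11] 2|1|3|2
2|2|0|2
2|2|2|1
2|3|3|0

2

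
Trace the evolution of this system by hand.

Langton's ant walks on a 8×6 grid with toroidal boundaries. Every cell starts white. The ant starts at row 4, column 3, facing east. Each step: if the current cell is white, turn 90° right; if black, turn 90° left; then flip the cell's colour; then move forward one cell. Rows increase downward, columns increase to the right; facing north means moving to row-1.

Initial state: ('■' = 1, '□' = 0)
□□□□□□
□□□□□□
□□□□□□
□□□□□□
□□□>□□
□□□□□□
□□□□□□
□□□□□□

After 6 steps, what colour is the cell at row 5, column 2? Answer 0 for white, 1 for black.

1

gen 0: □□□□□□
□□□□□□
□□□□□□
□□□□□□
□□□>□□
□□□□□□
□□□□□□
□□□□□□
gen 1: □□□□□□
□□□□□□
□□□□□□
□□□□□□
□□□■□□
□□□v□□
□□□□□□
□□□□□□
gen 2: □□□□□□
□□□□□□
□□□□□□
□□□□□□
□□□■□□
□□<■□□
□□□□□□
□□□□□□
gen 3: □□□□□□
□□□□□□
□□□□□□
□□□□□□
□□^■□□
□□■■□□
□□□□□□
□□□□□□
gen 4: □□□□□□
□□□□□□
□□□□□□
□□□□□□
□□■>□□
□□■■□□
□□□□□□
□□□□□□
gen 5: □□□□□□
□□□□□□
□□□□□□
□□□^□□
□□■□□□
□□■■□□
□□□□□□
□□□□□□
gen 6: □□□□□□
□□□□□□
□□□□□□
□□□■>□
□□■□□□
□□■■□□
□□□□□□
□□□□□□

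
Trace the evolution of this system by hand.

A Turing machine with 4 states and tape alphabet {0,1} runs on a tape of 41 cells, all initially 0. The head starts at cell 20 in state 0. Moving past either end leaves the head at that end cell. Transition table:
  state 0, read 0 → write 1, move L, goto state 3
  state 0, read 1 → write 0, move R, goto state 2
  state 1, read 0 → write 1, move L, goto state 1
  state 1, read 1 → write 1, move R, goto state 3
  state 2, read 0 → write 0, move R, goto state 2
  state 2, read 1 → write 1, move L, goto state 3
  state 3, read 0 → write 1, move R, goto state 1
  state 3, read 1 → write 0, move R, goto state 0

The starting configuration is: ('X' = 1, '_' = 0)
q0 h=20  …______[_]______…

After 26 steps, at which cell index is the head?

k=0  q0 h=20  …______[_]______…
k=1  q3 h=19  …______[_]X_____…
k=2  q1 h=20  …_____X[X]______…
k=3  q3 h=21  …____XX[_]______…
k=4  q1 h=22  …___XXX[_]______…
k=5  q1 h=21  …____XX[X]X_____…
k=6  q3 h=22  …___XXX[X]______…
k=7  q0 h=23  …__XXX_[_]______…
k=8  q3 h=22  …___XXX[_]X_____…
k=9  q1 h=23  …__XXXX[X]______…
k=10  q3 h=24  …_XXXXX[_]______…
k=11  q1 h=25  …XXXXXX[_]______…
k=12  q1 h=24  …_XXXXX[X]X_____…
k=13  q3 h=25  …XXXXXX[X]______…
k=14  q0 h=26  …XXXXX_[_]______…
k=15  q3 h=25  …XXXXXX[_]X_____…
k=16  q1 h=26  …XXXXXX[X]______…
k=17  q3 h=27  …XXXXXX[_]______…
k=18  q1 h=28  …XXXXXX[_]______…
k=19  q1 h=27  …XXXXXX[X]X_____…
k=20  q3 h=28  …XXXXXX[X]______…
k=21  q0 h=29  …XXXXX_[_]______…
k=22  q3 h=28  …XXXXXX[_]X_____…
k=23  q1 h=29  …XXXXXX[X]______…
k=24  q3 h=30  …XXXXXX[_]______…
k=25  q1 h=31  …XXXXXX[_]______…
k=26  q1 h=30  …XXXXXX[X]X_____…

30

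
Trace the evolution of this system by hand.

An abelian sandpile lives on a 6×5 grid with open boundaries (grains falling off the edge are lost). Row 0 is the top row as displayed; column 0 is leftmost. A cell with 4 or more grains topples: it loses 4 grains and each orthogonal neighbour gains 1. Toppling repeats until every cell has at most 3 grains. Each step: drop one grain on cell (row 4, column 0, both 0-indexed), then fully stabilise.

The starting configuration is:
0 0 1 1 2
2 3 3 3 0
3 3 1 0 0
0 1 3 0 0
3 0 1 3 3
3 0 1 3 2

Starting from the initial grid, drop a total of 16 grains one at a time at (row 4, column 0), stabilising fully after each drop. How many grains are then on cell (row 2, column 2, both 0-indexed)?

0

k=0  0 0 1 1 2
2 3 3 3 0
3 3 1 0 0
0 1 3 0 0
3 0 1 3 3
3 0 1 3 2
k=1  0 0 1 1 2
2 3 3 3 0
3 3 1 0 0
1 1 3 0 0
1 1 1 3 3
0 1 1 3 2
k=2  0 0 1 1 2
2 3 3 3 0
3 3 1 0 0
1 1 3 0 0
2 1 1 3 3
0 1 1 3 2
k=3  0 0 1 1 2
2 3 3 3 0
3 3 1 0 0
1 1 3 0 0
3 1 1 3 3
0 1 1 3 2
k=4  0 0 1 1 2
2 3 3 3 0
3 3 1 0 0
2 1 3 0 0
0 2 1 3 3
1 1 1 3 2
k=5  0 0 1 1 2
2 3 3 3 0
3 3 1 0 0
2 1 3 0 0
1 2 1 3 3
1 1 1 3 2
k=6  0 0 1 1 2
2 3 3 3 0
3 3 1 0 0
2 1 3 0 0
2 2 1 3 3
1 1 1 3 2
k=7  0 0 1 1 2
2 3 3 3 0
3 3 1 0 0
2 1 3 0 0
3 2 1 3 3
1 1 1 3 2
k=8  0 0 1 1 2
2 3 3 3 0
3 3 1 0 0
3 1 3 0 0
0 3 1 3 3
2 1 1 3 2
k=9  0 0 1 1 2
2 3 3 3 0
3 3 1 0 0
3 1 3 0 0
1 3 1 3 3
2 1 1 3 2
k=10  0 0 1 1 2
2 3 3 3 0
3 3 1 0 0
3 1 3 0 0
2 3 1 3 3
2 1 1 3 2
k=11  0 0 1 1 2
2 3 3 3 0
3 3 1 0 0
3 1 3 0 0
3 3 1 3 3
2 1 1 3 2
k=12  1 1 2 2 2
0 2 2 0 1
2 3 0 2 0
2 1 1 1 0
2 1 3 3 3
3 2 1 3 2
k=13  1 1 2 2 2
0 2 2 0 1
2 3 0 2 0
2 1 1 1 0
3 1 3 3 3
3 2 1 3 2
k=14  1 1 2 2 2
0 2 2 0 1
2 3 0 2 0
3 1 1 1 0
1 2 3 3 3
0 3 1 3 2
k=15  1 1 2 2 2
0 2 2 0 1
2 3 0 2 0
3 1 1 1 0
2 2 3 3 3
0 3 1 3 2
k=16  1 1 2 2 2
0 2 2 0 1
2 3 0 2 0
3 1 1 1 0
3 2 3 3 3
0 3 1 3 2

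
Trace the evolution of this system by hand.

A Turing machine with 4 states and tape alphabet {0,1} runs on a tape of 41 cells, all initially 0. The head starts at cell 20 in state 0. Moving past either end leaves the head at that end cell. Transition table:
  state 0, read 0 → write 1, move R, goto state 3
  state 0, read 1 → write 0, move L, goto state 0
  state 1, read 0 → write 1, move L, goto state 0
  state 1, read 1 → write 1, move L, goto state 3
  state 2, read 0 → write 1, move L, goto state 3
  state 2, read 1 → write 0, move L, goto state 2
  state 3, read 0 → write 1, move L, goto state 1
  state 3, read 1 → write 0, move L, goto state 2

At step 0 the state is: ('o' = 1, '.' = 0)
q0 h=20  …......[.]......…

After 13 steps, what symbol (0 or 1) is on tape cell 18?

0

[0] q0 h=20  …......[.]......…
[1] q3 h=21  ….....o[.]......…
[2] q1 h=20  …......[o]o.....…
[3] q3 h=19  …......[.]oo....…
[4] q1 h=18  …......[.]ooo...…
[5] q0 h=17  …......[.]oooo..…
[6] q3 h=18  ….....o[o]ooo...…
[7] q2 h=17  …......[o].ooo..…
[8] q2 h=16  …......[.]..ooo.…
[9] q3 h=15  …......[.]o..ooo…
[10] q1 h=14  …......[.]oo..oo…
[11] q0 h=13  …......[.]ooo..o…
[12] q3 h=14  ….....o[o]oo..oo…
[13] q2 h=13  …......[o].oo..o…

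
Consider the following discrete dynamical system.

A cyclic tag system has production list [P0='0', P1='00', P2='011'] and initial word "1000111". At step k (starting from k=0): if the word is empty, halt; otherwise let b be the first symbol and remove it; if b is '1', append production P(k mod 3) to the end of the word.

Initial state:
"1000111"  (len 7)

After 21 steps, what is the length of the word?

gen 0: "1000111"  (len 7)
gen 1: "0001110"  (len 7)
gen 2: "001110"  (len 6)
gen 3: "01110"  (len 5)
gen 4: "1110"  (len 4)
gen 5: "11000"  (len 5)
gen 6: "1000011"  (len 7)
gen 7: "0000110"  (len 7)
gen 8: "000110"  (len 6)
gen 9: "00110"  (len 5)
gen 10: "0110"  (len 4)
gen 11: "110"  (len 3)
gen 12: "10011"  (len 5)
gen 13: "00110"  (len 5)
gen 14: "0110"  (len 4)
gen 15: "110"  (len 3)
gen 16: "100"  (len 3)
gen 17: "0000"  (len 4)
gen 18: "000"  (len 3)
gen 19: "00"  (len 2)
gen 20: "0"  (len 1)
gen 21: (halted — word empty)

0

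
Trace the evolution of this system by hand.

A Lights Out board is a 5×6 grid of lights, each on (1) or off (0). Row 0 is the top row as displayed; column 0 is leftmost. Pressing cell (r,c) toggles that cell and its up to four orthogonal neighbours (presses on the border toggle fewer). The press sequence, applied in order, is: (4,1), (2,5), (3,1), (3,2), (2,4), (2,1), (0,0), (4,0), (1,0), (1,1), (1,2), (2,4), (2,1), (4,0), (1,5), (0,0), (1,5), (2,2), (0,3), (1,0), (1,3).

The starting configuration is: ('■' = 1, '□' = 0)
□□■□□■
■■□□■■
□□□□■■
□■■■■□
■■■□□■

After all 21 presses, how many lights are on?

14

gen 0: □□■□□■
■■□□■■
□□□□■■
□■■■■□
■■■□□■
gen 1: □□■□□■
■■□□■■
□□□□■■
□□■■■□
□□□□□■
gen 2: □□■□□■
■■□□■□
□□□□□□
□□■■■■
□□□□□■
gen 3: □□■□□■
■■□□■□
□■□□□□
■■□■■■
□■□□□■
gen 4: □□■□□■
■■□□■□
□■■□□□
■□■□■■
□■■□□■
gen 5: □□■□□■
■■□□□□
□■■■■■
■□■□□■
□■■□□■
gen 6: □□■□□■
■□□□□□
■□□■■■
■■■□□■
□■■□□■
gen 7: ■■■□□■
□□□□□□
■□□■■■
■■■□□■
□■■□□■
gen 8: ■■■□□■
□□□□□□
■□□■■■
□■■□□■
■□■□□■
gen 9: □■■□□■
■■□□□□
□□□■■■
□■■□□■
■□■□□■
gen 10: □□■□□■
□□■□□□
□■□■■■
□■■□□■
■□■□□■
gen 11: □□□□□■
□■□■□□
□■■■■■
□■■□□■
■□■□□■
gen 12: □□□□□■
□■□■■□
□■■□□□
□■■□■■
■□■□□■
gen 13: □□□□□■
□□□■■□
■□□□□□
□□■□■■
■□■□□■
gen 14: □□□□□■
□□□■■□
■□□□□□
■□■□■■
□■■□□■
gen 15: □□□□□□
□□□■□■
■□□□□■
■□■□■■
□■■□□■
gen 16: ■■□□□□
■□□■□■
■□□□□■
■□■□■■
□■■□□■
gen 17: ■■□□□■
■□□■■□
■□□□□□
■□■□■■
□■■□□■
gen 18: ■■□□□■
■□■■■□
■■■■□□
■□□□■■
□■■□□■
gen 19: ■■■■■■
■□■□■□
■■■■□□
■□□□■■
□■■□□■
gen 20: □■■■■■
□■■□■□
□■■■□□
■□□□■■
□■■□□■
gen 21: □■■□■■
□■□■□□
□■■□□□
■□□□■■
□■■□□■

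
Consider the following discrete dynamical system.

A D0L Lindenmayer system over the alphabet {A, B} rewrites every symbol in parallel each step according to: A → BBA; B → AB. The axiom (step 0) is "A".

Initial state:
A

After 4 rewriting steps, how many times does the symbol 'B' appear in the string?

24

[0] A
[1] BBA
[2] ABABBBA
[3] BBAABBBAABABABBBA
[4] ABABBBABBAABABABBBABBAABBBAABBBAABABABBBA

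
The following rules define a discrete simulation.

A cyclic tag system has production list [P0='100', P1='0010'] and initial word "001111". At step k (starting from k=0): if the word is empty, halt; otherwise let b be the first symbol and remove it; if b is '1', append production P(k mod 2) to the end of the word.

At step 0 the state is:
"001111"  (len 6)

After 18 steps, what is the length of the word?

k=0  "001111"  (len 6)
k=1  "01111"  (len 5)
k=2  "1111"  (len 4)
k=3  "111100"  (len 6)
k=4  "111000010"  (len 9)
k=5  "11000010100"  (len 11)
k=6  "10000101000010"  (len 14)
k=7  "0000101000010100"  (len 16)
k=8  "000101000010100"  (len 15)
k=9  "00101000010100"  (len 14)
k=10  "0101000010100"  (len 13)
k=11  "101000010100"  (len 12)
k=12  "010000101000010"  (len 15)
k=13  "10000101000010"  (len 14)
k=14  "00001010000100010"  (len 17)
k=15  "0001010000100010"  (len 16)
k=16  "001010000100010"  (len 15)
k=17  "01010000100010"  (len 14)
k=18  "1010000100010"  (len 13)

13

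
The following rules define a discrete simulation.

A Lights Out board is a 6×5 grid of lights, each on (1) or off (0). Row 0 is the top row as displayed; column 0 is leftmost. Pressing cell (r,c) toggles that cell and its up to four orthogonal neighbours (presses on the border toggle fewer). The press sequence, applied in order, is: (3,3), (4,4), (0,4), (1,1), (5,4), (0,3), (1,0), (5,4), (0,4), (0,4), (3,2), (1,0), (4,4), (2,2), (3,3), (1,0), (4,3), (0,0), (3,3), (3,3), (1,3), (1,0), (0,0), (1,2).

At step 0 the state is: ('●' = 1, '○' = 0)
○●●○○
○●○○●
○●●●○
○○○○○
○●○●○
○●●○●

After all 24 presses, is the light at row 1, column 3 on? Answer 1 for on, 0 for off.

k=0  ○●●○○
○●○○●
○●●●○
○○○○○
○●○●○
○●●○●
k=1  ○●●○○
○●○○●
○●●○○
○○●●●
○●○○○
○●●○●
k=2  ○●●○○
○●○○●
○●●○○
○○●●○
○●○●●
○●●○○
k=3  ○●●●●
○●○○○
○●●○○
○○●●○
○●○●●
○●●○○
k=4  ○○●●●
●○●○○
○○●○○
○○●●○
○●○●●
○●●○○
k=5  ○○●●●
●○●○○
○○●○○
○○●●○
○●○●○
○●●●●
k=6  ○○○○○
●○●●○
○○●○○
○○●●○
○●○●○
○●●●●
k=7  ●○○○○
○●●●○
●○●○○
○○●●○
○●○●○
○●●●●
k=8  ●○○○○
○●●●○
●○●○○
○○●●○
○●○●●
○●●○○
k=9  ●○○●●
○●●●●
●○●○○
○○●●○
○●○●●
○●●○○
k=10  ●○○○○
○●●●○
●○●○○
○○●●○
○●○●●
○●●○○
k=11  ●○○○○
○●●●○
●○○○○
○●○○○
○●●●●
○●●○○
k=12  ○○○○○
●○●●○
○○○○○
○●○○○
○●●●●
○●●○○
k=13  ○○○○○
●○●●○
○○○○○
○●○○●
○●●○○
○●●○●
k=14  ○○○○○
●○○●○
○●●●○
○●●○●
○●●○○
○●●○●
k=15  ○○○○○
●○○●○
○●●○○
○●○●○
○●●●○
○●●○●
k=16  ●○○○○
○●○●○
●●●○○
○●○●○
○●●●○
○●●○●
k=17  ●○○○○
○●○●○
●●●○○
○●○○○
○●○○●
○●●●●
k=18  ○●○○○
●●○●○
●●●○○
○●○○○
○●○○●
○●●●●
k=19  ○●○○○
●●○●○
●●●●○
○●●●●
○●○●●
○●●●●
k=20  ○●○○○
●●○●○
●●●○○
○●○○○
○●○○●
○●●●●
k=21  ○●○●○
●●●○●
●●●●○
○●○○○
○●○○●
○●●●●
k=22  ●●○●○
○○●○●
○●●●○
○●○○○
○●○○●
○●●●●
k=23  ○○○●○
●○●○●
○●●●○
○●○○○
○●○○●
○●●●●
k=24  ○○●●○
●●○●●
○●○●○
○●○○○
○●○○●
○●●●●

1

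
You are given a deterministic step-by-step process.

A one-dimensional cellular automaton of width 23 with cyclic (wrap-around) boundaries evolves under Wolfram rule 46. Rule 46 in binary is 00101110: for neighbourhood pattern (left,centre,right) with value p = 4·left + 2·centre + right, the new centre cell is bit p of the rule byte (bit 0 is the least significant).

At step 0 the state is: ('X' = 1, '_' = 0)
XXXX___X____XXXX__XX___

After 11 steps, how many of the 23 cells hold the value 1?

8

0) XXXX___X____XXXX__XX___
1) X_____XX___XX____XX___X
2) _____XX___XX____XX___XX
3) ____XX___XX____XX___XX_
4) ___XX___XX____XX___XX__
5) __XX___XX____XX___XX___
6) _XX___XX____XX___XX____
7) XX___XX____XX___XX_____
8) X___XX____XX___XX_____X
9) ___XX____XX___XX_____XX
10) __XX____XX___XX_____XX_
11) _XX____XX___XX_____XX__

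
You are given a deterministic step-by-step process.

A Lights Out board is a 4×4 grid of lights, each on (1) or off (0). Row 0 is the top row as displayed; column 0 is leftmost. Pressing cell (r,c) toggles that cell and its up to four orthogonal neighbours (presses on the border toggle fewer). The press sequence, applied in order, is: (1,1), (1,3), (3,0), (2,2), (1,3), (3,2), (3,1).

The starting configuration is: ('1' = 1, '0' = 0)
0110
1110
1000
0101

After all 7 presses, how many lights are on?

5

gen 0: 0110
1110
1000
0101
gen 1: 0010
0000
1100
0101
gen 2: 0011
0011
1101
0101
gen 3: 0011
0011
0101
1001
gen 4: 0011
0001
0010
1011
gen 5: 0010
0010
0011
1011
gen 6: 0010
0010
0001
1100
gen 7: 0010
0010
0101
0010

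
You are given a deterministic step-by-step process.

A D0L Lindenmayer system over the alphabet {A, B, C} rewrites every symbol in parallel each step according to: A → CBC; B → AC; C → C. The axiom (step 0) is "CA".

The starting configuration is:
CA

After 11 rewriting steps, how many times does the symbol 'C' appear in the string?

k=0  CA
k=1  CCBC
k=2  CCACC
k=3  CCCBCCC
k=4  CCCACCCC
k=5  CCCCBCCCCC
k=6  CCCCACCCCCC
k=7  CCCCCBCCCCCCC
k=8  CCCCCACCCCCCCC
k=9  CCCCCCBCCCCCCCCC
k=10  CCCCCCACCCCCCCCCC
k=11  CCCCCCCBCCCCCCCCCCC

18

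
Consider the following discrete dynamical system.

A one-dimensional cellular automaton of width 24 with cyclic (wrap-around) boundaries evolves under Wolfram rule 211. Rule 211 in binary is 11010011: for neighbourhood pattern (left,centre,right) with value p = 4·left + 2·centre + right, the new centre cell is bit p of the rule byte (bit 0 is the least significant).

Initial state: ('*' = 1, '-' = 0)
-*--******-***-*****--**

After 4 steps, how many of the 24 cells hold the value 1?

17

0) -*--******-***-*****--**
1) --**-*****--**--******-*
2) **-*--******-***-*****--
3) -*--**-*****--**--******
4) --**-*--******-***-*****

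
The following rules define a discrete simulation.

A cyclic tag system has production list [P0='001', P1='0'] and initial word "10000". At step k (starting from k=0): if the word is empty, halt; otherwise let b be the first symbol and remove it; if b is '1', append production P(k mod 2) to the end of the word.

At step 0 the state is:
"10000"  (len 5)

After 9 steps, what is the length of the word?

t=0: "10000"  (len 5)
t=1: "0000001"  (len 7)
t=2: "000001"  (len 6)
t=3: "00001"  (len 5)
t=4: "0001"  (len 4)
t=5: "001"  (len 3)
t=6: "01"  (len 2)
t=7: "1"  (len 1)
t=8: "0"  (len 1)
t=9: (halted — word empty)

0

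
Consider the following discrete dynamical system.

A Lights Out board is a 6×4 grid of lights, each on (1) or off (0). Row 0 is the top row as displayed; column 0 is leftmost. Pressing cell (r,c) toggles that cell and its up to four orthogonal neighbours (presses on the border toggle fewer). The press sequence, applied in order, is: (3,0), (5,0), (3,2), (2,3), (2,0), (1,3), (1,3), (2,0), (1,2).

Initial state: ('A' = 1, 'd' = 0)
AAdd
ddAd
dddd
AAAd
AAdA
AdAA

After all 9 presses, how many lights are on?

15

[0] AAdd
ddAd
dddd
AAAd
AAdA
AdAA
[1] AAdd
ddAd
Addd
ddAd
dAdA
AdAA
[2] AAdd
ddAd
Addd
ddAd
AAdA
dAAA
[3] AAdd
ddAd
AdAd
dAdA
AAAA
dAAA
[4] AAdd
ddAA
AddA
dAdd
AAAA
dAAA
[5] AAdd
AdAA
dAdA
AAdd
AAAA
dAAA
[6] AAdA
Addd
dAdd
AAdd
AAAA
dAAA
[7] AAdd
AdAA
dAdA
AAdd
AAAA
dAAA
[8] AAdd
ddAA
AddA
dAdd
AAAA
dAAA
[9] AAAd
dAdd
AdAA
dAdd
AAAA
dAAA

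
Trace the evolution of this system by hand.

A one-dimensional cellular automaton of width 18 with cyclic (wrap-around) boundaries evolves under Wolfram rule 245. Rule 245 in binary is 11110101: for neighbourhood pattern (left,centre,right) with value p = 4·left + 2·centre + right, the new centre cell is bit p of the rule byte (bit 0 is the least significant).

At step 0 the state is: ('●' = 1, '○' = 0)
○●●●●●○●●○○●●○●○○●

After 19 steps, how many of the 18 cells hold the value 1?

step 0: ○●●●●●○●●○○●●○●○○●
step 1: ●○●●●●●○●●○○●●●●○●
step 2: ●●○●●●●●○●●○○●●●●○
step 3: ○●●○●●●●●○●●○○●●●●
step 4: ●○●●○●●●●●○●●○○●●●
step 5: ●●○●●○●●●●●○●●○○●●
step 6: ●●●○●●○●●●●●○●●○○●
step 7: ●●●●○●●○●●●●●○●●○○
step 8: ○●●●●○●●○●●●●●○●●○
step 9: ○○●●●●○●●○●●●●●○●●
step 10: ●○○●●●●○●●○●●●●●○●
step 11: ●●○○●●●●○●●○●●●●●○
step 12: ○●●○○●●●●○●●○●●●●●
step 13: ●○●●○○●●●●○●●○●●●●
step 14: ●●○●●○○●●●●○●●○●●●
step 15: ●●●○●●○○●●●●○●●○●●
step 16: ●●●●○●●○○●●●●○●●○●
step 17: ●●●●●○●●○○●●●●○●●○
step 18: ○●●●●●○●●○○●●●●○●●
step 19: ●○●●●●●○●●○○●●●●○●

13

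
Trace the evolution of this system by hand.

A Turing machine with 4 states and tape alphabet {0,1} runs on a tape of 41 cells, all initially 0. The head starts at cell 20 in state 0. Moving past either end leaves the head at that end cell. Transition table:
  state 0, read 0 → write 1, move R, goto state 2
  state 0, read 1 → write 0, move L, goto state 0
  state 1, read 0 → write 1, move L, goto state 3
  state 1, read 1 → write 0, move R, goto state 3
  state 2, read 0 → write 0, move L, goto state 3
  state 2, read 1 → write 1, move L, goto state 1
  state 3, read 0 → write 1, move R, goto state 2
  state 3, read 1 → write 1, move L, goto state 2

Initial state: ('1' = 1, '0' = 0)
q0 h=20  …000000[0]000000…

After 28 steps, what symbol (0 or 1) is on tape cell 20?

0) q0 h=20  …000000[0]000000…
1) q2 h=21  …000001[0]000000…
2) q3 h=20  …000000[1]000000…
3) q2 h=19  …000000[0]100000…
4) q3 h=18  …000000[0]010000…
5) q2 h=19  …000001[0]100000…
6) q3 h=18  …000000[1]010000…
7) q2 h=17  …000000[0]101000…
8) q3 h=16  …000000[0]010100…
9) q2 h=17  …000001[0]101000…
10) q3 h=16  …000000[1]010100…
11) q2 h=15  …000000[0]101010…
12) q3 h=14  …000000[0]010101…
13) q2 h=15  …000001[0]101010…
14) q3 h=14  …000000[1]010101…
15) q2 h=13  …000000[0]101010…
16) q3 h=12  …000000[0]010101…
17) q2 h=13  …000001[0]101010…
18) q3 h=12  …000000[1]010101…
19) q2 h=11  …000000[0]101010…
20) q3 h=10  …000000[0]010101…
21) q2 h=11  …000001[0]101010…
22) q3 h=10  …000000[1]010101…
23) q2 h= 9  …000000[0]101010…
24) q3 h= 8  …000000[0]010101…
25) q2 h= 9  …000001[0]101010…
26) q3 h= 8  …000000[1]010101…
27) q2 h= 7  …000000[0]101010…
28) q3 h= 6  |000000[0]010101…

1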